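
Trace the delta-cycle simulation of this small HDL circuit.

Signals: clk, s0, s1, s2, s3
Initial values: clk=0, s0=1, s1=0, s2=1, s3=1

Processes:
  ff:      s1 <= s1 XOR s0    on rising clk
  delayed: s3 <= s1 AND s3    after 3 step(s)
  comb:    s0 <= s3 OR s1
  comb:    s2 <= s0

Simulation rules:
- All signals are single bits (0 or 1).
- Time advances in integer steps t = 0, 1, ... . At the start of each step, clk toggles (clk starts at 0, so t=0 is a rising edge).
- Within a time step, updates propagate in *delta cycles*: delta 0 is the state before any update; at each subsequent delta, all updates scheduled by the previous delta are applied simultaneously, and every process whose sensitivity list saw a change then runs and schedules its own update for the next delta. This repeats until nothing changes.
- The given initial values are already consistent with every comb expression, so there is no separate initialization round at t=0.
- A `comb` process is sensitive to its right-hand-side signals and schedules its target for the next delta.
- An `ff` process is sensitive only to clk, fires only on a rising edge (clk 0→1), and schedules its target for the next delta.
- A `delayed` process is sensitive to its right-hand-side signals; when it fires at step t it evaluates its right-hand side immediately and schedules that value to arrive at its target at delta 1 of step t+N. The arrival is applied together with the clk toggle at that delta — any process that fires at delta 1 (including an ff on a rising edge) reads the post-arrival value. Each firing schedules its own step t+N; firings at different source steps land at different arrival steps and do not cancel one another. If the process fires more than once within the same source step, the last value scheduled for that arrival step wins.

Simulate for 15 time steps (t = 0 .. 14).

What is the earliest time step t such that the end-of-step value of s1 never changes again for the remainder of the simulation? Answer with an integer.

10

t=0 Δ0: s0=1 s1=0 clk=0 s2=1 s3=1
  Δ1: clk:0→1
  Δ2: s1:0→1
  (2Δ to stable)
t=1 Δ0: s0=1 s1=1 clk=1 s2=1 s3=1
  Δ1: clk:1→0
  (1Δ to stable)
t=2 Δ0: s0=1 s1=1 clk=0 s2=1 s3=1
  Δ1: clk:0→1
  Δ2: s1:1→0
  (2Δ to stable)
t=3 Δ0: s0=1 s1=0 clk=1 s2=1 s3=1
  Δ1: clk:1→0
  (1Δ to stable)
t=4 Δ0: s0=1 s1=0 clk=0 s2=1 s3=1
  Δ1: clk:0→1
  Δ2: s1:0→1
  (2Δ to stable)
t=5 Δ0: s0=1 s1=1 clk=1 s2=1 s3=1
  Δ1: clk:1→0, s3:1→0
  (1Δ to stable)
t=6 Δ0: s0=1 s1=1 clk=0 s2=1 s3=0
  Δ1: clk:0→1
  Δ2: s1:1→0
  Δ3: s0:1→0
  Δ4: s2:1→0
  (4Δ to stable)
t=7 Δ0: s0=0 s1=0 clk=1 s2=0 s3=0
  Δ1: clk:1→0, s3:0→1
  Δ2: s0:0→1
  Δ3: s2:0→1
  (3Δ to stable)
t=8 Δ0: s0=1 s1=0 clk=0 s2=1 s3=1
  Δ1: clk:0→1, s3:1→0
  Δ2: s0:1→0, s1:0→1
  Δ3: s0:0→1, s2:1→0
  Δ4: s2:0→1
  (4Δ to stable)
t=9 Δ0: s0=1 s1=1 clk=1 s2=1 s3=0
  Δ1: clk:1→0
  (1Δ to stable)
t=10 Δ0: s0=1 s1=1 clk=0 s2=1 s3=0
  Δ1: clk:0→1
  Δ2: s1:1→0
  Δ3: s0:1→0
  Δ4: s2:1→0
  (4Δ to stable)
t=11 Δ0: s0=0 s1=0 clk=1 s2=0 s3=0
  Δ1: clk:1→0
  (1Δ to stable)
t=12 Δ0: s0=0 s1=0 clk=0 s2=0 s3=0
  Δ1: clk:0→1
  (1Δ to stable)
t=13 Δ0: s0=0 s1=0 clk=1 s2=0 s3=0
  Δ1: clk:1→0
  (1Δ to stable)
t=14 Δ0: s0=0 s1=0 clk=0 s2=0 s3=0
  Δ1: clk:0→1
  (1Δ to stable)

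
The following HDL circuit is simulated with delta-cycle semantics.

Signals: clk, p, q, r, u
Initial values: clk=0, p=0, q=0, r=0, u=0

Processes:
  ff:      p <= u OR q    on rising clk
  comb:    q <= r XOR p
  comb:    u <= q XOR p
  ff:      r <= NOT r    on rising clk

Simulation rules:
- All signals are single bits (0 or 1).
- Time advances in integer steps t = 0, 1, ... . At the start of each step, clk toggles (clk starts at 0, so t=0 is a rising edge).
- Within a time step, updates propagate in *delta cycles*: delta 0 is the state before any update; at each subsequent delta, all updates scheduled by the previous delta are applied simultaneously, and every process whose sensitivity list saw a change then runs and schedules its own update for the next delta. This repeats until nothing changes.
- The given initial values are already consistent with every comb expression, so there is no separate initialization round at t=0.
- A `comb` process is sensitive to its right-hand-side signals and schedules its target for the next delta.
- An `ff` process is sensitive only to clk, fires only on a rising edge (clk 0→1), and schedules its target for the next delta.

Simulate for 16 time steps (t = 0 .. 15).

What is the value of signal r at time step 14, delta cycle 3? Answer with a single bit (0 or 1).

[bits: p,u,clk,q,r]
t=0: Δ0=00000 Δ1=00100 Δ2=00101 Δ3=00111 Δ4=01111 | 4Δ
t=1: Δ0=01111 Δ1=01011 | 1Δ
t=2: Δ0=01011 Δ1=01111 Δ2=11110 Δ3=10110 | 3Δ
t=3: Δ0=10110 Δ1=10010 | 1Δ
t=4: Δ0=10010 Δ1=10110 Δ2=10111 Δ3=10101 Δ4=11101 | 4Δ
t=5: Δ0=11101 Δ1=11001 | 1Δ
t=6: Δ0=11001 Δ1=11101 Δ2=11100 Δ3=11110 Δ4=10110 | 4Δ
t=7: Δ0=10110 Δ1=10010 | 1Δ
t=8: Δ0=10010 Δ1=10110 Δ2=10111 Δ3=10101 Δ4=11101 | 4Δ
t=9: Δ0=11101 Δ1=11001 | 1Δ
t=10: Δ0=11001 Δ1=11101 Δ2=11100 Δ3=11110 Δ4=10110 | 4Δ
t=11: Δ0=10110 Δ1=10010 | 1Δ
t=12: Δ0=10010 Δ1=10110 Δ2=10111 Δ3=10101 Δ4=11101 | 4Δ
t=13: Δ0=11101 Δ1=11001 | 1Δ
t=14: Δ0=11001 Δ1=11101 Δ2=11100 Δ3=11110 Δ4=10110 | 4Δ
t=15: Δ0=10110 Δ1=10010 | 1Δ

0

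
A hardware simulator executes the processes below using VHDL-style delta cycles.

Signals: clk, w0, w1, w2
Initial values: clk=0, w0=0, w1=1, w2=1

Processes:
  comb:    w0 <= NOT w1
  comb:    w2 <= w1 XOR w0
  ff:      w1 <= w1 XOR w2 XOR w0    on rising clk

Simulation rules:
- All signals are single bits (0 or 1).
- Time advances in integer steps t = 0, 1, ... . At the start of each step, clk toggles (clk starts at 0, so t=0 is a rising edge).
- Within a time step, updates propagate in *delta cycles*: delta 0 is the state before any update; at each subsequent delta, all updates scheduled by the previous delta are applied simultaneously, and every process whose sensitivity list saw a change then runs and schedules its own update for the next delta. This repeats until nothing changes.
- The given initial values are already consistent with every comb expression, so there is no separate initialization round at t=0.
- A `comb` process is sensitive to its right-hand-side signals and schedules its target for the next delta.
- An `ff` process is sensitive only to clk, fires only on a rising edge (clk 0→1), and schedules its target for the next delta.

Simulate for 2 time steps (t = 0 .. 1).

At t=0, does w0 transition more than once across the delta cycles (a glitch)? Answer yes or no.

[bits: w0,w1,clk,w2]
t=0: Δ0=0101 Δ1=0111 Δ2=0011 Δ3=1010 Δ4=1011 | 4Δ
t=1: Δ0=1011 Δ1=1001 | 1Δ

no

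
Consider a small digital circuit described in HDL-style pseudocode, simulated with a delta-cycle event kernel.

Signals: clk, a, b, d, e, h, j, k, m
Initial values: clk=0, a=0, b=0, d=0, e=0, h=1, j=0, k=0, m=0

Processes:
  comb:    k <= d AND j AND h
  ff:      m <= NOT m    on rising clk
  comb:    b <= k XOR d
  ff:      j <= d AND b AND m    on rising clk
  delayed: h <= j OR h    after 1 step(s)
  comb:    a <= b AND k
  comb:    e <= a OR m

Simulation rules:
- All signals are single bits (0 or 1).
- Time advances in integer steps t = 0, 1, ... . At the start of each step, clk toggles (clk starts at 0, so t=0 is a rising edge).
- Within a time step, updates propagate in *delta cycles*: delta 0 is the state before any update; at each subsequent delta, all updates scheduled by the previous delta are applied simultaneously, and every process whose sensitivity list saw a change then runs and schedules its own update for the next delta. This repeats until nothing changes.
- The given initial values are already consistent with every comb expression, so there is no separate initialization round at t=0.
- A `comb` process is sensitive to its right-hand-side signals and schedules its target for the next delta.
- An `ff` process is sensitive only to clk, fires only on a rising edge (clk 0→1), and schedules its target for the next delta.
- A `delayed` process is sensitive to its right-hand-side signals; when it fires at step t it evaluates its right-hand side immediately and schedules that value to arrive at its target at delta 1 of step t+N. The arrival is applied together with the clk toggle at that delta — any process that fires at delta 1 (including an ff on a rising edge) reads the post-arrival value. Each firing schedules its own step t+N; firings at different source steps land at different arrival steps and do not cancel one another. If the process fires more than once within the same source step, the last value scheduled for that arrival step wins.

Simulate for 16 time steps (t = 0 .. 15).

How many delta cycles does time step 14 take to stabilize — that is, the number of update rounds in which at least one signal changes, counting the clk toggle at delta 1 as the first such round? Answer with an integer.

3

t0.Δ0 a=0 d=0 h=1 j=0 k=0 b=0 e=0 clk=0 m=0
t0.Δ1 a=0 d=0 h=1 j=0 k=0 b=0 e=0 clk=1 m=0
t0.Δ2 a=0 d=0 h=1 j=0 k=0 b=0 e=0 clk=1 m=1
t0.Δ3 a=0 d=0 h=1 j=0 k=0 b=0 e=1 clk=1 m=1
t1.Δ0 a=0 d=0 h=1 j=0 k=0 b=0 e=1 clk=1 m=1
t1.Δ1 a=0 d=0 h=1 j=0 k=0 b=0 e=1 clk=0 m=1
t2.Δ0 a=0 d=0 h=1 j=0 k=0 b=0 e=1 clk=0 m=1
t2.Δ1 a=0 d=0 h=1 j=0 k=0 b=0 e=1 clk=1 m=1
t2.Δ2 a=0 d=0 h=1 j=0 k=0 b=0 e=1 clk=1 m=0
t2.Δ3 a=0 d=0 h=1 j=0 k=0 b=0 e=0 clk=1 m=0
t3.Δ0 a=0 d=0 h=1 j=0 k=0 b=0 e=0 clk=1 m=0
t3.Δ1 a=0 d=0 h=1 j=0 k=0 b=0 e=0 clk=0 m=0
t4.Δ0 a=0 d=0 h=1 j=0 k=0 b=0 e=0 clk=0 m=0
t4.Δ1 a=0 d=0 h=1 j=0 k=0 b=0 e=0 clk=1 m=0
t4.Δ2 a=0 d=0 h=1 j=0 k=0 b=0 e=0 clk=1 m=1
t4.Δ3 a=0 d=0 h=1 j=0 k=0 b=0 e=1 clk=1 m=1
t5.Δ0 a=0 d=0 h=1 j=0 k=0 b=0 e=1 clk=1 m=1
t5.Δ1 a=0 d=0 h=1 j=0 k=0 b=0 e=1 clk=0 m=1
t6.Δ0 a=0 d=0 h=1 j=0 k=0 b=0 e=1 clk=0 m=1
t6.Δ1 a=0 d=0 h=1 j=0 k=0 b=0 e=1 clk=1 m=1
t6.Δ2 a=0 d=0 h=1 j=0 k=0 b=0 e=1 clk=1 m=0
t6.Δ3 a=0 d=0 h=1 j=0 k=0 b=0 e=0 clk=1 m=0
t7.Δ0 a=0 d=0 h=1 j=0 k=0 b=0 e=0 clk=1 m=0
t7.Δ1 a=0 d=0 h=1 j=0 k=0 b=0 e=0 clk=0 m=0
t8.Δ0 a=0 d=0 h=1 j=0 k=0 b=0 e=0 clk=0 m=0
t8.Δ1 a=0 d=0 h=1 j=0 k=0 b=0 e=0 clk=1 m=0
t8.Δ2 a=0 d=0 h=1 j=0 k=0 b=0 e=0 clk=1 m=1
t8.Δ3 a=0 d=0 h=1 j=0 k=0 b=0 e=1 clk=1 m=1
t9.Δ0 a=0 d=0 h=1 j=0 k=0 b=0 e=1 clk=1 m=1
t9.Δ1 a=0 d=0 h=1 j=0 k=0 b=0 e=1 clk=0 m=1
t10.Δ0 a=0 d=0 h=1 j=0 k=0 b=0 e=1 clk=0 m=1
t10.Δ1 a=0 d=0 h=1 j=0 k=0 b=0 e=1 clk=1 m=1
t10.Δ2 a=0 d=0 h=1 j=0 k=0 b=0 e=1 clk=1 m=0
t10.Δ3 a=0 d=0 h=1 j=0 k=0 b=0 e=0 clk=1 m=0
t11.Δ0 a=0 d=0 h=1 j=0 k=0 b=0 e=0 clk=1 m=0
t11.Δ1 a=0 d=0 h=1 j=0 k=0 b=0 e=0 clk=0 m=0
t12.Δ0 a=0 d=0 h=1 j=0 k=0 b=0 e=0 clk=0 m=0
t12.Δ1 a=0 d=0 h=1 j=0 k=0 b=0 e=0 clk=1 m=0
t12.Δ2 a=0 d=0 h=1 j=0 k=0 b=0 e=0 clk=1 m=1
t12.Δ3 a=0 d=0 h=1 j=0 k=0 b=0 e=1 clk=1 m=1
t13.Δ0 a=0 d=0 h=1 j=0 k=0 b=0 e=1 clk=1 m=1
t13.Δ1 a=0 d=0 h=1 j=0 k=0 b=0 e=1 clk=0 m=1
t14.Δ0 a=0 d=0 h=1 j=0 k=0 b=0 e=1 clk=0 m=1
t14.Δ1 a=0 d=0 h=1 j=0 k=0 b=0 e=1 clk=1 m=1
t14.Δ2 a=0 d=0 h=1 j=0 k=0 b=0 e=1 clk=1 m=0
t14.Δ3 a=0 d=0 h=1 j=0 k=0 b=0 e=0 clk=1 m=0
t15.Δ0 a=0 d=0 h=1 j=0 k=0 b=0 e=0 clk=1 m=0
t15.Δ1 a=0 d=0 h=1 j=0 k=0 b=0 e=0 clk=0 m=0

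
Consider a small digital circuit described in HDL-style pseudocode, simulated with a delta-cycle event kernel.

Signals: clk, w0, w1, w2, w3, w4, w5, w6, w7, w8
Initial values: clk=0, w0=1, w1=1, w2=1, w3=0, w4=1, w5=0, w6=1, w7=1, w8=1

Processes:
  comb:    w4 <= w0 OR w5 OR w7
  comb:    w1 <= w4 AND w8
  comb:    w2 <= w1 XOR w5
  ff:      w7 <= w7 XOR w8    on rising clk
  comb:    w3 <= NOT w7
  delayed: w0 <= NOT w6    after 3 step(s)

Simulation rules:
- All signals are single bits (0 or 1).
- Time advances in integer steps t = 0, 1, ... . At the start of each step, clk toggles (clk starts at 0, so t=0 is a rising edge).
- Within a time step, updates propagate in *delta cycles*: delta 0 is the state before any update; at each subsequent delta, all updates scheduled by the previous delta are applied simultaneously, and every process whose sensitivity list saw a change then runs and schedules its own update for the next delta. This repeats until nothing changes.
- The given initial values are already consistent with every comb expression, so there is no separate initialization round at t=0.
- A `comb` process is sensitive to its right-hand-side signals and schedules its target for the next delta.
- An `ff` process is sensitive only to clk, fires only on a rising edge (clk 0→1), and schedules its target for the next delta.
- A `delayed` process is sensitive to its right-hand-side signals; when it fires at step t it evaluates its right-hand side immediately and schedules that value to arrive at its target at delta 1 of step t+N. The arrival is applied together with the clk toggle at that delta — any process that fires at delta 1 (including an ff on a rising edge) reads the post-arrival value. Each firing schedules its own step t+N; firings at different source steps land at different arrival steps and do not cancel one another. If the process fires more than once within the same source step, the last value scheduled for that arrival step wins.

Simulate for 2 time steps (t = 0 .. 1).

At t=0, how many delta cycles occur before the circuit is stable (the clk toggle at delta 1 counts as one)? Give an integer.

3

[bits: w7,w6,w3,w1,clk,w4,w2,w8,w0,w5]
t=0: Δ0=1101011110 Δ1=1101111110 Δ2=0101111110 Δ3=0111111110 | 3Δ
t=1: Δ0=0111111110 Δ1=0111011110 | 1Δ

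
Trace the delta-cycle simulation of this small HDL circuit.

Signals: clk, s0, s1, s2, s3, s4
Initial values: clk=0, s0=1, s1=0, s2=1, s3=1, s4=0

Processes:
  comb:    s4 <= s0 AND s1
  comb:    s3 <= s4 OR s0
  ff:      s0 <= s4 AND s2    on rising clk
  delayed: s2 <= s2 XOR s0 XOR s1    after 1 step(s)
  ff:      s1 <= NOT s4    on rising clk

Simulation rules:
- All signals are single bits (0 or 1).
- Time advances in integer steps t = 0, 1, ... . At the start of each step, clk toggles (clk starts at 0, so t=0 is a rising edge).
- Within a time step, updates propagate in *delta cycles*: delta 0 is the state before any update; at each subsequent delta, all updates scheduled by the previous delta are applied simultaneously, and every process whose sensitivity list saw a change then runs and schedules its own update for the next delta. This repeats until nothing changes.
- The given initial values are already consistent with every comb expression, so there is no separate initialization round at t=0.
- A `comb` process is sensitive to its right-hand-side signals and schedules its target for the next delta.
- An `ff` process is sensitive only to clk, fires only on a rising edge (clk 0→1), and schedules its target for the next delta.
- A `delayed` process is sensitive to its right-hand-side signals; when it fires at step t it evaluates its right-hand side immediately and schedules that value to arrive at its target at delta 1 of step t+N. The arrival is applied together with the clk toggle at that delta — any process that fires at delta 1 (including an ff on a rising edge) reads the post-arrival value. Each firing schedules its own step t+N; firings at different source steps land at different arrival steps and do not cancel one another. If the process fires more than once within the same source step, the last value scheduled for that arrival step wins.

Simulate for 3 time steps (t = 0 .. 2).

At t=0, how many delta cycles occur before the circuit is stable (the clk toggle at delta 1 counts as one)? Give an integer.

t0.Δ0 s3=1 s4=0 s1=0 s0=1 s2=1 clk=0
t0.Δ1 s3=1 s4=0 s1=0 s0=1 s2=1 clk=1
t0.Δ2 s3=1 s4=0 s1=1 s0=0 s2=1 clk=1
t0.Δ3 s3=0 s4=0 s1=1 s0=0 s2=1 clk=1
t1.Δ0 s3=0 s4=0 s1=1 s0=0 s2=1 clk=1
t1.Δ1 s3=0 s4=0 s1=1 s0=0 s2=0 clk=0
t2.Δ0 s3=0 s4=0 s1=1 s0=0 s2=0 clk=0
t2.Δ1 s3=0 s4=0 s1=1 s0=0 s2=1 clk=1

3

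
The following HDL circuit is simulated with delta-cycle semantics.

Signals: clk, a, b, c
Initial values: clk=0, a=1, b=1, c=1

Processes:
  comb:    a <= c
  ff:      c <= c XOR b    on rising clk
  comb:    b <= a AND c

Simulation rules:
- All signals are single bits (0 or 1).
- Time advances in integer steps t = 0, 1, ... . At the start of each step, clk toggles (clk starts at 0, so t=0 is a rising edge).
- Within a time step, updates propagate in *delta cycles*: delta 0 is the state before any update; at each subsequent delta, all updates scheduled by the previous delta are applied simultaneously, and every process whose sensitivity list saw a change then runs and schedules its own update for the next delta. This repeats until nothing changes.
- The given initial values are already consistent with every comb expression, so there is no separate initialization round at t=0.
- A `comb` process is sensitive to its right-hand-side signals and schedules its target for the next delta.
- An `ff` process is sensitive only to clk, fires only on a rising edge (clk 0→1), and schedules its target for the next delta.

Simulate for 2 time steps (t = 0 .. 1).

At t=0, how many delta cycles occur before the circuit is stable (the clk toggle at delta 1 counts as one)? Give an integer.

t=0 Δ0: b=1 a=1 clk=0 c=1
  Δ1: clk:0→1
  Δ2: c:1→0
  Δ3: b:1→0, a:1→0
  (3Δ to stable)
t=1 Δ0: b=0 a=0 clk=1 c=0
  Δ1: clk:1→0
  (1Δ to stable)

3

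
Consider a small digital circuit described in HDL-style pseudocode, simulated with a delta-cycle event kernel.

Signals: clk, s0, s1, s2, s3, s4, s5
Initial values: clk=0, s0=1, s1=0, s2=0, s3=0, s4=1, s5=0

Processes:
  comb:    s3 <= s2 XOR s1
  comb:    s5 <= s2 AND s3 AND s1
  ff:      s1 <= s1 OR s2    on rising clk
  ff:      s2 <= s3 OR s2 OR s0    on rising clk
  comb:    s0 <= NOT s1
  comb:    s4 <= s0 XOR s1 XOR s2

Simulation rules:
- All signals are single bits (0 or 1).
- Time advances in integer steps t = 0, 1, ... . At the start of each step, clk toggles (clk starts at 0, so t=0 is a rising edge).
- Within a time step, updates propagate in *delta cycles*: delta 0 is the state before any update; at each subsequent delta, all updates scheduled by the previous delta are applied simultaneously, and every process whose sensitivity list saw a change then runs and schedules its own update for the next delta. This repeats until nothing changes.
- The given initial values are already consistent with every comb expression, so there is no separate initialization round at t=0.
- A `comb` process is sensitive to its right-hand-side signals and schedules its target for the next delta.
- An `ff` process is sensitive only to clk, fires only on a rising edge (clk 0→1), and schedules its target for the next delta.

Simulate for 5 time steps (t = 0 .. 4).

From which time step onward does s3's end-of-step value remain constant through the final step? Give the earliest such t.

2

t=0 Δ0: s1=0 s3=0 s4=1 s5=0 s2=0 clk=0 s0=1
  Δ1: clk:0→1
  Δ2: s2:0→1
  Δ3: s3:0→1, s4:1→0
  (3Δ to stable)
t=1 Δ0: s1=0 s3=1 s4=0 s5=0 s2=1 clk=1 s0=1
  Δ1: clk:1→0
  (1Δ to stable)
t=2 Δ0: s1=0 s3=1 s4=0 s5=0 s2=1 clk=0 s0=1
  Δ1: clk:0→1
  Δ2: s1:0→1
  Δ3: s3:1→0, s4:0→1, s5:0→1, s0:1→0
  Δ4: s4:1→0, s5:1→0
  (4Δ to stable)
t=3 Δ0: s1=1 s3=0 s4=0 s5=0 s2=1 clk=1 s0=0
  Δ1: clk:1→0
  (1Δ to stable)
t=4 Δ0: s1=1 s3=0 s4=0 s5=0 s2=1 clk=0 s0=0
  Δ1: clk:0→1
  (1Δ to stable)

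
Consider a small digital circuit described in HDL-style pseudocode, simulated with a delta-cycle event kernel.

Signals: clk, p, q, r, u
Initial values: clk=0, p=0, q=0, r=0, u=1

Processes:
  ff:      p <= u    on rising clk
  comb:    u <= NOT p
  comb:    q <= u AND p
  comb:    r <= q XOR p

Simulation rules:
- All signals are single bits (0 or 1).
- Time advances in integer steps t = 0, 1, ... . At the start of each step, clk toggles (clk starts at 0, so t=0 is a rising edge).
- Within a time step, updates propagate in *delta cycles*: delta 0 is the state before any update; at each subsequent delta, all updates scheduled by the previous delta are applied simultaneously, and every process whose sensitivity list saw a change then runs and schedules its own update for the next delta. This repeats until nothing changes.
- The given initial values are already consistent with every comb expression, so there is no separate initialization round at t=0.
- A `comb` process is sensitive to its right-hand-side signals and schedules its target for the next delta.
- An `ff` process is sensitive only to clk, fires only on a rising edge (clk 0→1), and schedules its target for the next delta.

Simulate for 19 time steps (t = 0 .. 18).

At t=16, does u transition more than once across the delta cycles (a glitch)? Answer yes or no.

no

[bits: r,p,clk,q,u]
t=0: Δ0=00001 Δ1=00101 Δ2=01101 Δ3=11110 Δ4=01100 Δ5=11100 | 5Δ
t=1: Δ0=11100 Δ1=11000 | 1Δ
t=2: Δ0=11000 Δ1=11100 Δ2=10100 Δ3=00101 | 3Δ
t=3: Δ0=00101 Δ1=00001 | 1Δ
t=4: Δ0=00001 Δ1=00101 Δ2=01101 Δ3=11110 Δ4=01100 Δ5=11100 | 5Δ
t=5: Δ0=11100 Δ1=11000 | 1Δ
t=6: Δ0=11000 Δ1=11100 Δ2=10100 Δ3=00101 | 3Δ
t=7: Δ0=00101 Δ1=00001 | 1Δ
t=8: Δ0=00001 Δ1=00101 Δ2=01101 Δ3=11110 Δ4=01100 Δ5=11100 | 5Δ
t=9: Δ0=11100 Δ1=11000 | 1Δ
t=10: Δ0=11000 Δ1=11100 Δ2=10100 Δ3=00101 | 3Δ
t=11: Δ0=00101 Δ1=00001 | 1Δ
t=12: Δ0=00001 Δ1=00101 Δ2=01101 Δ3=11110 Δ4=01100 Δ5=11100 | 5Δ
t=13: Δ0=11100 Δ1=11000 | 1Δ
t=14: Δ0=11000 Δ1=11100 Δ2=10100 Δ3=00101 | 3Δ
t=15: Δ0=00101 Δ1=00001 | 1Δ
t=16: Δ0=00001 Δ1=00101 Δ2=01101 Δ3=11110 Δ4=01100 Δ5=11100 | 5Δ
t=17: Δ0=11100 Δ1=11000 | 1Δ
t=18: Δ0=11000 Δ1=11100 Δ2=10100 Δ3=00101 | 3Δ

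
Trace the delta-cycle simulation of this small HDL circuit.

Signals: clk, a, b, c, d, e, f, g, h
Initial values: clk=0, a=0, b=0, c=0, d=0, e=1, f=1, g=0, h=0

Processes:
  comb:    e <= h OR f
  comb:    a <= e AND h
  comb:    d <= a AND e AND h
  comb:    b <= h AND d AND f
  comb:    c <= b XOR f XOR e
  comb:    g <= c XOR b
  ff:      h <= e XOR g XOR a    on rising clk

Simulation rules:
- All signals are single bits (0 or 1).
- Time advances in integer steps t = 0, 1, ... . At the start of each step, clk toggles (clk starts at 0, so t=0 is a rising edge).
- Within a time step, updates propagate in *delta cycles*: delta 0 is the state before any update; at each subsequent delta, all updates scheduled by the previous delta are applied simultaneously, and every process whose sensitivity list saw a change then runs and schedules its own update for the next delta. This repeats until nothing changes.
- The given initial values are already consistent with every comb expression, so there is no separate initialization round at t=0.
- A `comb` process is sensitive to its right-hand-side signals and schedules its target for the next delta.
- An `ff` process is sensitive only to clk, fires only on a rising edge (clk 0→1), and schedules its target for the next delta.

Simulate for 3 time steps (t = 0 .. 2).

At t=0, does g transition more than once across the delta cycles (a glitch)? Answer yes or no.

t=0 Δ0: b=0 h=0 g=0 c=0 f=1 clk=0 d=0 e=1 a=0
  Δ1: clk:0→1
  Δ2: h:0→1
  Δ3: a:0→1
  Δ4: d:0→1
  Δ5: b:0→1
  Δ6: g:0→1, c:0→1
  Δ7: g:1→0
  (7Δ to stable)
t=1 Δ0: b=1 h=1 g=0 c=1 f=1 clk=1 d=1 e=1 a=1
  Δ1: clk:1→0
  (1Δ to stable)
t=2 Δ0: b=1 h=1 g=0 c=1 f=1 clk=0 d=1 e=1 a=1
  Δ1: clk:0→1
  Δ2: h:1→0
  Δ3: b:1→0, d:1→0, a:1→0
  Δ4: g:0→1, c:1→0
  Δ5: g:1→0
  (5Δ to stable)

yes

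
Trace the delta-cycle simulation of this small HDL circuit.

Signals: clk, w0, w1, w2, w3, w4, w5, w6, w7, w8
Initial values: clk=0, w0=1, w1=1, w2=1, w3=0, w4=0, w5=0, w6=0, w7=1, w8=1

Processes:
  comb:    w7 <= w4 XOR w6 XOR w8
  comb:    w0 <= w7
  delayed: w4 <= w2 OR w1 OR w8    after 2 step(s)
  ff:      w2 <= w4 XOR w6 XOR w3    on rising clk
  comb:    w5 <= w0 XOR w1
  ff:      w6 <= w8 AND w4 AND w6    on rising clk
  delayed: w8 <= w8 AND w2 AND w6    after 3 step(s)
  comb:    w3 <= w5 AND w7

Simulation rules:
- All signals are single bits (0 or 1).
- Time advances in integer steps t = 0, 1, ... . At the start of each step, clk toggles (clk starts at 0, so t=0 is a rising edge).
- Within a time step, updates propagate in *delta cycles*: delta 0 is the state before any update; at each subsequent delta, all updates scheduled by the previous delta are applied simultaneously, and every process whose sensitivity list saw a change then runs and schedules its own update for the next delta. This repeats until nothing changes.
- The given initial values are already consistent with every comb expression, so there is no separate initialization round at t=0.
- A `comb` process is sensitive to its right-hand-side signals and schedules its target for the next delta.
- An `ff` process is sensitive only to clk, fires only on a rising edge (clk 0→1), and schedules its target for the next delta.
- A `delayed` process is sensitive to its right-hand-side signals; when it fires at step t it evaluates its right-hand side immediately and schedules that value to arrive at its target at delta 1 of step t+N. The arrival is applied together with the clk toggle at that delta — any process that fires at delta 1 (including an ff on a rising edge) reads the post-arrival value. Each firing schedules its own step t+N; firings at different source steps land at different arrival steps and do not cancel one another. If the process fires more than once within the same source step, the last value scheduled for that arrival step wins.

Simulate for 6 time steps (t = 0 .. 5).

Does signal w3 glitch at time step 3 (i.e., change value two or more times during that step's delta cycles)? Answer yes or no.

t=0 Δ0: clk=0 w1=1 w3=0 w6=0 w0=1 w2=1 w7=1 w8=1 w5=0 w4=0
  Δ1: clk:0→1
  Δ2: w2:1→0
  (2Δ to stable)
t=1 Δ0: clk=1 w1=1 w3=0 w6=0 w0=1 w2=0 w7=1 w8=1 w5=0 w4=0
  Δ1: clk:1→0
  (1Δ to stable)
t=2 Δ0: clk=0 w1=1 w3=0 w6=0 w0=1 w2=0 w7=1 w8=1 w5=0 w4=0
  Δ1: clk:0→1, w4:0→1
  Δ2: w2:0→1, w7:1→0
  Δ3: w0:1→0
  Δ4: w5:0→1
  (4Δ to stable)
t=3 Δ0: clk=1 w1=1 w3=0 w6=0 w0=0 w2=1 w7=0 w8=1 w5=1 w4=1
  Δ1: clk:1→0, w8:1→0
  Δ2: w7:0→1
  Δ3: w3:0→1, w0:0→1
  Δ4: w5:1→0
  Δ5: w3:1→0
  (5Δ to stable)
t=4 Δ0: clk=0 w1=1 w3=0 w6=0 w0=1 w2=1 w7=1 w8=0 w5=0 w4=1
  Δ1: clk:0→1
  (1Δ to stable)
t=5 Δ0: clk=1 w1=1 w3=0 w6=0 w0=1 w2=1 w7=1 w8=0 w5=0 w4=1
  Δ1: clk:1→0
  (1Δ to stable)

yes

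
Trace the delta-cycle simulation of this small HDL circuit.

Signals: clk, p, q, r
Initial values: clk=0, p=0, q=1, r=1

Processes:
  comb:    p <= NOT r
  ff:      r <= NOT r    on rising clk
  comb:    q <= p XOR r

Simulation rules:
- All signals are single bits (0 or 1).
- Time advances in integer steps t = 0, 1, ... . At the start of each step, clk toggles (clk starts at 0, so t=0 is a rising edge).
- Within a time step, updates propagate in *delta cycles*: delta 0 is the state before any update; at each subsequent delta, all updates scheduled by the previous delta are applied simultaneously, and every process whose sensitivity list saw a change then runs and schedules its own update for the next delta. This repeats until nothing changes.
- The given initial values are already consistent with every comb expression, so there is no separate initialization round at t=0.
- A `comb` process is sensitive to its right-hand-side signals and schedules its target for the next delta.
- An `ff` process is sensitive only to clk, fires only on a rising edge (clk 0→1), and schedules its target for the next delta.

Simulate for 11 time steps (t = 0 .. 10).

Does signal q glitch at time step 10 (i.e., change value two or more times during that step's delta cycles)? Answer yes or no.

t0.Δ0 r=1 q=1 p=0 clk=0
t0.Δ1 r=1 q=1 p=0 clk=1
t0.Δ2 r=0 q=1 p=0 clk=1
t0.Δ3 r=0 q=0 p=1 clk=1
t0.Δ4 r=0 q=1 p=1 clk=1
t1.Δ0 r=0 q=1 p=1 clk=1
t1.Δ1 r=0 q=1 p=1 clk=0
t2.Δ0 r=0 q=1 p=1 clk=0
t2.Δ1 r=0 q=1 p=1 clk=1
t2.Δ2 r=1 q=1 p=1 clk=1
t2.Δ3 r=1 q=0 p=0 clk=1
t2.Δ4 r=1 q=1 p=0 clk=1
t3.Δ0 r=1 q=1 p=0 clk=1
t3.Δ1 r=1 q=1 p=0 clk=0
t4.Δ0 r=1 q=1 p=0 clk=0
t4.Δ1 r=1 q=1 p=0 clk=1
t4.Δ2 r=0 q=1 p=0 clk=1
t4.Δ3 r=0 q=0 p=1 clk=1
t4.Δ4 r=0 q=1 p=1 clk=1
t5.Δ0 r=0 q=1 p=1 clk=1
t5.Δ1 r=0 q=1 p=1 clk=0
t6.Δ0 r=0 q=1 p=1 clk=0
t6.Δ1 r=0 q=1 p=1 clk=1
t6.Δ2 r=1 q=1 p=1 clk=1
t6.Δ3 r=1 q=0 p=0 clk=1
t6.Δ4 r=1 q=1 p=0 clk=1
t7.Δ0 r=1 q=1 p=0 clk=1
t7.Δ1 r=1 q=1 p=0 clk=0
t8.Δ0 r=1 q=1 p=0 clk=0
t8.Δ1 r=1 q=1 p=0 clk=1
t8.Δ2 r=0 q=1 p=0 clk=1
t8.Δ3 r=0 q=0 p=1 clk=1
t8.Δ4 r=0 q=1 p=1 clk=1
t9.Δ0 r=0 q=1 p=1 clk=1
t9.Δ1 r=0 q=1 p=1 clk=0
t10.Δ0 r=0 q=1 p=1 clk=0
t10.Δ1 r=0 q=1 p=1 clk=1
t10.Δ2 r=1 q=1 p=1 clk=1
t10.Δ3 r=1 q=0 p=0 clk=1
t10.Δ4 r=1 q=1 p=0 clk=1

yes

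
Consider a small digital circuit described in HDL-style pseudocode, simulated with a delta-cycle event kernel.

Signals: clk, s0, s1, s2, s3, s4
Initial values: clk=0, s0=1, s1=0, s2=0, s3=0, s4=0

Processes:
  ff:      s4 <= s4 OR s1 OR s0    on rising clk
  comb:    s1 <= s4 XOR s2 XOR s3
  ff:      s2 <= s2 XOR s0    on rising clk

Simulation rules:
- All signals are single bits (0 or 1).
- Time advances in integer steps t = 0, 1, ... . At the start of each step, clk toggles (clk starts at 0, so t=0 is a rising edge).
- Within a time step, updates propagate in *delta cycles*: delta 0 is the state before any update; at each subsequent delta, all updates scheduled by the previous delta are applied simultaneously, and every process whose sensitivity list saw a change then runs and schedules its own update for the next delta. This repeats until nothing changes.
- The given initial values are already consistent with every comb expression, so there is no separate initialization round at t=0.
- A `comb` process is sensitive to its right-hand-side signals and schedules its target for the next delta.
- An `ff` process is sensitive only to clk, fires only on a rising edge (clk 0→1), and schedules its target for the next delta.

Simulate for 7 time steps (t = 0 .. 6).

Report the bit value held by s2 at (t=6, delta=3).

[bits: clk,s3,s2,s4,s1,s0]
t=0: Δ0=000001 Δ1=100001 Δ2=101101 | 2Δ
t=1: Δ0=101101 Δ1=001101 | 1Δ
t=2: Δ0=001101 Δ1=101101 Δ2=100101 Δ3=100111 | 3Δ
t=3: Δ0=100111 Δ1=000111 | 1Δ
t=4: Δ0=000111 Δ1=100111 Δ2=101111 Δ3=101101 | 3Δ
t=5: Δ0=101101 Δ1=001101 | 1Δ
t=6: Δ0=001101 Δ1=101101 Δ2=100101 Δ3=100111 | 3Δ

0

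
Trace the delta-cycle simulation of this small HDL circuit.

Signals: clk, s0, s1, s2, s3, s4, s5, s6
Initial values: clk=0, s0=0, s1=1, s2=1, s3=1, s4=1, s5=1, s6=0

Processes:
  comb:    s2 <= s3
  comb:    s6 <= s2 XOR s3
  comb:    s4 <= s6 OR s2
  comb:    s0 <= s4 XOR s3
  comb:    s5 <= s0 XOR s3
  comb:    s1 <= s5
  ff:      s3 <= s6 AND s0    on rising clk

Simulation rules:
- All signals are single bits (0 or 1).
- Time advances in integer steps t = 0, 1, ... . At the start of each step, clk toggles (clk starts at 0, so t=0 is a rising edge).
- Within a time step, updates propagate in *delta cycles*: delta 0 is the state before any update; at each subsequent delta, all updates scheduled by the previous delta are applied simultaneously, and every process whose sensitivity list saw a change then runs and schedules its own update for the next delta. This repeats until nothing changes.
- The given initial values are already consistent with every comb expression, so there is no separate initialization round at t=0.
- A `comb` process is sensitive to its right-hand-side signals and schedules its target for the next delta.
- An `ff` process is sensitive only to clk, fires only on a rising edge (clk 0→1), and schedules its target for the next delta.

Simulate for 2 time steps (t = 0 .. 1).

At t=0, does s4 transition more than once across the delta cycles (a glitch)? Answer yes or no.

t=0 Δ0: s4=1 s5=1 clk=0 s3=1 s6=0 s0=0 s2=1 s1=1
  Δ1: clk:0→1
  Δ2: s3:1→0
  Δ3: s5:1→0, s6:0→1, s0:0→1, s2:1→0
  Δ4: s5:0→1, s6:1→0, s1:1→0
  Δ5: s4:1→0, s1:0→1
  Δ6: s0:1→0
  Δ7: s5:1→0
  Δ8: s1:1→0
  (8Δ to stable)
t=1 Δ0: s4=0 s5=0 clk=1 s3=0 s6=0 s0=0 s2=0 s1=0
  Δ1: clk:1→0
  (1Δ to stable)

no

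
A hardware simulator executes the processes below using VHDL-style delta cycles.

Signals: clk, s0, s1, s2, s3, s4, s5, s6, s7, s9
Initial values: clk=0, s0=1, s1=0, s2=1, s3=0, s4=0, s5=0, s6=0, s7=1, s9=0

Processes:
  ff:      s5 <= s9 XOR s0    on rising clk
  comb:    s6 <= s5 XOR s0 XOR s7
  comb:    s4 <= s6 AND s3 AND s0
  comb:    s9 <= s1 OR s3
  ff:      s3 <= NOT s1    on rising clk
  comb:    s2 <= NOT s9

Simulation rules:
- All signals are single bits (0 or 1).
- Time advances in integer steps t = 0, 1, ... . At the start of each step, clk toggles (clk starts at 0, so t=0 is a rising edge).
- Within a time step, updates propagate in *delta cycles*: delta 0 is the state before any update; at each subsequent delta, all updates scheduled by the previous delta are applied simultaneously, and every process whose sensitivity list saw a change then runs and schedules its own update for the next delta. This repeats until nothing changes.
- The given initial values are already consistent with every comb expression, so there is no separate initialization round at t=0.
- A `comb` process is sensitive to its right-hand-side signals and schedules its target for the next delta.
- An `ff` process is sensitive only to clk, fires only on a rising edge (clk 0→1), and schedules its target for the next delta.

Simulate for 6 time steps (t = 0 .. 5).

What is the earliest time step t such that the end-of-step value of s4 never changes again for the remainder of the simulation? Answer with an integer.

2

t0.Δ0 s0=1 s9=0 s2=1 s7=1 s1=0 s3=0 s5=0 s4=0 clk=0 s6=0
t0.Δ1 s0=1 s9=0 s2=1 s7=1 s1=0 s3=0 s5=0 s4=0 clk=1 s6=0
t0.Δ2 s0=1 s9=0 s2=1 s7=1 s1=0 s3=1 s5=1 s4=0 clk=1 s6=0
t0.Δ3 s0=1 s9=1 s2=1 s7=1 s1=0 s3=1 s5=1 s4=0 clk=1 s6=1
t0.Δ4 s0=1 s9=1 s2=0 s7=1 s1=0 s3=1 s5=1 s4=1 clk=1 s6=1
t1.Δ0 s0=1 s9=1 s2=0 s7=1 s1=0 s3=1 s5=1 s4=1 clk=1 s6=1
t1.Δ1 s0=1 s9=1 s2=0 s7=1 s1=0 s3=1 s5=1 s4=1 clk=0 s6=1
t2.Δ0 s0=1 s9=1 s2=0 s7=1 s1=0 s3=1 s5=1 s4=1 clk=0 s6=1
t2.Δ1 s0=1 s9=1 s2=0 s7=1 s1=0 s3=1 s5=1 s4=1 clk=1 s6=1
t2.Δ2 s0=1 s9=1 s2=0 s7=1 s1=0 s3=1 s5=0 s4=1 clk=1 s6=1
t2.Δ3 s0=1 s9=1 s2=0 s7=1 s1=0 s3=1 s5=0 s4=1 clk=1 s6=0
t2.Δ4 s0=1 s9=1 s2=0 s7=1 s1=0 s3=1 s5=0 s4=0 clk=1 s6=0
t3.Δ0 s0=1 s9=1 s2=0 s7=1 s1=0 s3=1 s5=0 s4=0 clk=1 s6=0
t3.Δ1 s0=1 s9=1 s2=0 s7=1 s1=0 s3=1 s5=0 s4=0 clk=0 s6=0
t4.Δ0 s0=1 s9=1 s2=0 s7=1 s1=0 s3=1 s5=0 s4=0 clk=0 s6=0
t4.Δ1 s0=1 s9=1 s2=0 s7=1 s1=0 s3=1 s5=0 s4=0 clk=1 s6=0
t5.Δ0 s0=1 s9=1 s2=0 s7=1 s1=0 s3=1 s5=0 s4=0 clk=1 s6=0
t5.Δ1 s0=1 s9=1 s2=0 s7=1 s1=0 s3=1 s5=0 s4=0 clk=0 s6=0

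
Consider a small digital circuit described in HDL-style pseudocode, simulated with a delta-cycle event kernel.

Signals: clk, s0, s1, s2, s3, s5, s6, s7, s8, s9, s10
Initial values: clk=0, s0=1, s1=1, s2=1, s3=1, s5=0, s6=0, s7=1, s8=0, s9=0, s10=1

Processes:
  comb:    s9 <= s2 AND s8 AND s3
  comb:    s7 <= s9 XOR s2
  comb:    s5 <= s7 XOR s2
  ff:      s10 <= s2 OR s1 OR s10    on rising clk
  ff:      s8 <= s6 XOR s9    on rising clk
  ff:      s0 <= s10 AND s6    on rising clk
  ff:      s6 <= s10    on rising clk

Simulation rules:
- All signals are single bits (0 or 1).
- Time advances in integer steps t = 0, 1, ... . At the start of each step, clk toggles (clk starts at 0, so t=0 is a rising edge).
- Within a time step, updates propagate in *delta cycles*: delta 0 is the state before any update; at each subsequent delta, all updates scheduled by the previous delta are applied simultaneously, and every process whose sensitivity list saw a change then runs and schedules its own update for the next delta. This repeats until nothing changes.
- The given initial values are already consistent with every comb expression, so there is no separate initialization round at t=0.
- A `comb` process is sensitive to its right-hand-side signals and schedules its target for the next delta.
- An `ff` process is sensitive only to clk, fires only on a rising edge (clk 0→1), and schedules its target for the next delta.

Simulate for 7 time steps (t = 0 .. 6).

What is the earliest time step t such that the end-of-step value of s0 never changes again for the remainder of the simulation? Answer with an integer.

2

t0.Δ0 s10=1 s5=0 s8=0 s0=1 s9=0 s7=1 s1=1 s3=1 clk=0 s2=1 s6=0
t0.Δ1 s10=1 s5=0 s8=0 s0=1 s9=0 s7=1 s1=1 s3=1 clk=1 s2=1 s6=0
t0.Δ2 s10=1 s5=0 s8=0 s0=0 s9=0 s7=1 s1=1 s3=1 clk=1 s2=1 s6=1
t1.Δ0 s10=1 s5=0 s8=0 s0=0 s9=0 s7=1 s1=1 s3=1 clk=1 s2=1 s6=1
t1.Δ1 s10=1 s5=0 s8=0 s0=0 s9=0 s7=1 s1=1 s3=1 clk=0 s2=1 s6=1
t2.Δ0 s10=1 s5=0 s8=0 s0=0 s9=0 s7=1 s1=1 s3=1 clk=0 s2=1 s6=1
t2.Δ1 s10=1 s5=0 s8=0 s0=0 s9=0 s7=1 s1=1 s3=1 clk=1 s2=1 s6=1
t2.Δ2 s10=1 s5=0 s8=1 s0=1 s9=0 s7=1 s1=1 s3=1 clk=1 s2=1 s6=1
t2.Δ3 s10=1 s5=0 s8=1 s0=1 s9=1 s7=1 s1=1 s3=1 clk=1 s2=1 s6=1
t2.Δ4 s10=1 s5=0 s8=1 s0=1 s9=1 s7=0 s1=1 s3=1 clk=1 s2=1 s6=1
t2.Δ5 s10=1 s5=1 s8=1 s0=1 s9=1 s7=0 s1=1 s3=1 clk=1 s2=1 s6=1
t3.Δ0 s10=1 s5=1 s8=1 s0=1 s9=1 s7=0 s1=1 s3=1 clk=1 s2=1 s6=1
t3.Δ1 s10=1 s5=1 s8=1 s0=1 s9=1 s7=0 s1=1 s3=1 clk=0 s2=1 s6=1
t4.Δ0 s10=1 s5=1 s8=1 s0=1 s9=1 s7=0 s1=1 s3=1 clk=0 s2=1 s6=1
t4.Δ1 s10=1 s5=1 s8=1 s0=1 s9=1 s7=0 s1=1 s3=1 clk=1 s2=1 s6=1
t4.Δ2 s10=1 s5=1 s8=0 s0=1 s9=1 s7=0 s1=1 s3=1 clk=1 s2=1 s6=1
t4.Δ3 s10=1 s5=1 s8=0 s0=1 s9=0 s7=0 s1=1 s3=1 clk=1 s2=1 s6=1
t4.Δ4 s10=1 s5=1 s8=0 s0=1 s9=0 s7=1 s1=1 s3=1 clk=1 s2=1 s6=1
t4.Δ5 s10=1 s5=0 s8=0 s0=1 s9=0 s7=1 s1=1 s3=1 clk=1 s2=1 s6=1
t5.Δ0 s10=1 s5=0 s8=0 s0=1 s9=0 s7=1 s1=1 s3=1 clk=1 s2=1 s6=1
t5.Δ1 s10=1 s5=0 s8=0 s0=1 s9=0 s7=1 s1=1 s3=1 clk=0 s2=1 s6=1
t6.Δ0 s10=1 s5=0 s8=0 s0=1 s9=0 s7=1 s1=1 s3=1 clk=0 s2=1 s6=1
t6.Δ1 s10=1 s5=0 s8=0 s0=1 s9=0 s7=1 s1=1 s3=1 clk=1 s2=1 s6=1
t6.Δ2 s10=1 s5=0 s8=1 s0=1 s9=0 s7=1 s1=1 s3=1 clk=1 s2=1 s6=1
t6.Δ3 s10=1 s5=0 s8=1 s0=1 s9=1 s7=1 s1=1 s3=1 clk=1 s2=1 s6=1
t6.Δ4 s10=1 s5=0 s8=1 s0=1 s9=1 s7=0 s1=1 s3=1 clk=1 s2=1 s6=1
t6.Δ5 s10=1 s5=1 s8=1 s0=1 s9=1 s7=0 s1=1 s3=1 clk=1 s2=1 s6=1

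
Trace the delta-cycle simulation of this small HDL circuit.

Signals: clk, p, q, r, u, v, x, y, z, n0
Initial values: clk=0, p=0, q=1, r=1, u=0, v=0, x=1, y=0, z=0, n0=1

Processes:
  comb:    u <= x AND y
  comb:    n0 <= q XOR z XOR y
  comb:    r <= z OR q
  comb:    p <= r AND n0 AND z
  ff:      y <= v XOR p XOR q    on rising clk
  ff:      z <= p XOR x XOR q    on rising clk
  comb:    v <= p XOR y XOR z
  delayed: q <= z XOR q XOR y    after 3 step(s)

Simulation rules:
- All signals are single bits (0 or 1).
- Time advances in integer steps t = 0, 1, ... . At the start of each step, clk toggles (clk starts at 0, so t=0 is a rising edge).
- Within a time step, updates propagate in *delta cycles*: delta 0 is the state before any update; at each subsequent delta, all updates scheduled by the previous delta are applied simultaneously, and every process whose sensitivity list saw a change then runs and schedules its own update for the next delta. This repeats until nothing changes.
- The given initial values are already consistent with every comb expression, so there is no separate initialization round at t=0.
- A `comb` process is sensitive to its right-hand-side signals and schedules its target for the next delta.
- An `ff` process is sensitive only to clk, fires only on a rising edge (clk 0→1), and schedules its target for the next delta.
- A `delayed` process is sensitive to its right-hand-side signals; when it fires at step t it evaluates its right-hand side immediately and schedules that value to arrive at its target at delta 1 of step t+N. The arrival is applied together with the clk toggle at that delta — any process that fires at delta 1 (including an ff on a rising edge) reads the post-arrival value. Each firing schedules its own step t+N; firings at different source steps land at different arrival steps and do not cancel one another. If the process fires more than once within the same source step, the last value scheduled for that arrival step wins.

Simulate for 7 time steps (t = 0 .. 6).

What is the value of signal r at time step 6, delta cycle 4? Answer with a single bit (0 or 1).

1

t=0 Δ0: v=0 clk=0 y=0 n0=1 x=1 u=0 r=1 p=0 z=0 q=1
  Δ1: clk:0→1
  Δ2: y:0→1
  Δ3: v:0→1, n0:1→0, u:0→1
  (3Δ to stable)
t=1 Δ0: v=1 clk=1 y=1 n0=0 x=1 u=1 r=1 p=0 z=0 q=1
  Δ1: clk:1→0
  (1Δ to stable)
t=2 Δ0: v=1 clk=0 y=1 n0=0 x=1 u=1 r=1 p=0 z=0 q=1
  Δ1: clk:0→1
  Δ2: y:1→0
  Δ3: v:1→0, n0:0→1, u:1→0
  (3Δ to stable)
t=3 Δ0: v=0 clk=1 y=0 n0=1 x=1 u=0 r=1 p=0 z=0 q=1
  Δ1: clk:1→0, q:1→0
  Δ2: n0:1→0, r:1→0
  (2Δ to stable)
t=4 Δ0: v=0 clk=0 y=0 n0=0 x=1 u=0 r=0 p=0 z=0 q=0
  Δ1: clk:0→1
  Δ2: z:0→1
  Δ3: v:0→1, n0:0→1, r:0→1
  Δ4: p:0→1
  Δ5: v:1→0
  (5Δ to stable)
t=5 Δ0: v=0 clk=1 y=0 n0=1 x=1 u=0 r=1 p=1 z=1 q=0
  Δ1: clk:1→0, q:0→1
  Δ2: n0:1→0
  Δ3: p:1→0
  Δ4: v:0→1
  (4Δ to stable)
t=6 Δ0: v=1 clk=0 y=0 n0=0 x=1 u=0 r=1 p=0 z=1 q=1
  Δ1: clk:0→1, q:1→0
  Δ2: y:0→1, n0:0→1
  Δ3: v:1→0, n0:1→0, u:0→1, p:0→1
  Δ4: v:0→1, p:1→0
  Δ5: v:1→0
  (5Δ to stable)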